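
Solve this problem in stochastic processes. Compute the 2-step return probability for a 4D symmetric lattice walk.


P(return in 2 steps) = P(reverse first step) = 1/(2d)
= 1/8
= 0.1250

0.1250


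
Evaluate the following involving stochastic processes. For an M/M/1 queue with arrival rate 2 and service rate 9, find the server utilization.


rho = lambda/mu
= 2/9
= 0.2222

0.2222


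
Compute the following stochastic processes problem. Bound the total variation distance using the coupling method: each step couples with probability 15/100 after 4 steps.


TV distance bound <= (1-delta)^n
= (1 - 0.1500)^4
= 0.8500^4
= 0.5220

0.5220


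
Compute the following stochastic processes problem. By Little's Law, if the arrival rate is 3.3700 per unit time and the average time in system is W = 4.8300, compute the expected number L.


Little's Law: L = lambda * W
= 3.3700 * 4.8300
= 16.2771

16.2771


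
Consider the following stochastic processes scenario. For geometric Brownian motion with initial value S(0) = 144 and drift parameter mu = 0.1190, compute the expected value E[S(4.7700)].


E[S(t)] = S(0) * exp(mu * t)
= 144 * exp(0.1190 * 4.7700)
= 144 * 1.7641
= 254.0277

254.0277


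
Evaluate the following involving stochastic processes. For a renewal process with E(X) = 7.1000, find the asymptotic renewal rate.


Long-run renewal rate = 1/E(X)
= 1/7.1000
= 0.1408

0.1408


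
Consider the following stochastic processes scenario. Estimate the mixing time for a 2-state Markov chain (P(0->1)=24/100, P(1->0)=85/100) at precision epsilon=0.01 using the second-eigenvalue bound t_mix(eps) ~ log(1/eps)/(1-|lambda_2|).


lambda_2 = |1 - p01 - p10| = |1 - 0.2400 - 0.8500| = 0.0900
t_mix ~ log(1/eps)/(1 - |lambda_2|)
= log(100)/(1 - 0.0900) = 4.6052/0.9100
= 5.0606

5.0606


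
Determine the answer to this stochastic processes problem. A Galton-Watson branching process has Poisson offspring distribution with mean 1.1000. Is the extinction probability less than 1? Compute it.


Since mu = 1.1000 > 1, extinction prob q < 1.
Solve s = exp(mu*(s-1)) iteratively.
q = 0.8239

0.8239


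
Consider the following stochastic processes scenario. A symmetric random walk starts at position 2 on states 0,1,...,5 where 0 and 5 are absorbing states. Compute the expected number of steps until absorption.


For symmetric RW on 0,...,N with absorbing barriers, E(i) = i*(N-i)
E(2) = 2 * 3 = 6

6


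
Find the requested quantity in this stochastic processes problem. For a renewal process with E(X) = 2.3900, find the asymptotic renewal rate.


Long-run renewal rate = 1/E(X)
= 1/2.3900
= 0.4184

0.4184


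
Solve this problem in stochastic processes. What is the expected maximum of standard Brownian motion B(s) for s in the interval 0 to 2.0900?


E(max B(s)) = sqrt(2t/pi)
= sqrt(2*2.0900/pi)
= sqrt(1.3305)
= 1.1535

1.1535


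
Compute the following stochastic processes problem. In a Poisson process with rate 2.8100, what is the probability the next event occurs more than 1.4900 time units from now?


P(X > t) = exp(-lambda * t)
= exp(-2.8100 * 1.4900)
= exp(-4.1869) = 0.0152

0.0152


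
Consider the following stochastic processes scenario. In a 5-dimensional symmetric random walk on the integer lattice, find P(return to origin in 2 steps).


P(return in 2 steps) = P(reverse first step) = 1/(2d)
= 1/10
= 0.1000

0.1000


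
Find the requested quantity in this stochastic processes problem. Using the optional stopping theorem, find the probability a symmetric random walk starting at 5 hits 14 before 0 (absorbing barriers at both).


By optional stopping theorem: E(M at tau) = M(0) = 5
P(hit 14)*14 + P(hit 0)*0 = 5
P(hit 14) = (5 - 0)/(14 - 0) = 5/14 = 0.3571

0.3571


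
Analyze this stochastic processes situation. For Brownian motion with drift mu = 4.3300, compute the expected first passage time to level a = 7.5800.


Expected first passage time = a/mu
= 7.5800/4.3300
= 1.7506

1.7506


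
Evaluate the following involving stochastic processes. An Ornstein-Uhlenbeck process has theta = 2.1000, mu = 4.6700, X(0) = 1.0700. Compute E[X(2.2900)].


E[X(t)] = mu + (X(0) - mu)*exp(-theta*t)
= 4.6700 + (1.0700 - 4.6700)*exp(-2.1000*2.2900)
= 4.6700 + -3.6000 * 0.0082
= 4.6406

4.6406


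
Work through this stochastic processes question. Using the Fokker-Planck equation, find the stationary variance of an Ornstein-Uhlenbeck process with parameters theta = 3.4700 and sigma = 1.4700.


Stationary variance = sigma^2 / (2*theta)
= 1.4700^2 / (2*3.4700)
= 2.1609 / 6.9400
= 0.3114

0.3114


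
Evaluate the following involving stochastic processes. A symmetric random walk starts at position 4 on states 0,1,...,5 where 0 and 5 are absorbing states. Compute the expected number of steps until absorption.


For symmetric RW on 0,...,N with absorbing barriers, E(i) = i*(N-i)
E(4) = 4 * 1 = 4

4


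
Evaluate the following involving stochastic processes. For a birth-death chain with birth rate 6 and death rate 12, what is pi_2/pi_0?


For birth-death process, pi_n/pi_0 = (lambda/mu)^n
= (6/12)^2
= 0.2500

0.2500


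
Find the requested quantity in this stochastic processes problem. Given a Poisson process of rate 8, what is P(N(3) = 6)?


P(N(t)=k) = (lambda*t)^k * exp(-lambda*t) / k!
lambda*t = 24
= 24^6 * exp(-24) / 6!
= 191102976 * 3.7751e-11 / 720
= 1.0020e-05

1.0020e-05


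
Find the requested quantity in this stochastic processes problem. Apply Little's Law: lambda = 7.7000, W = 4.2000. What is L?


Little's Law: L = lambda * W
= 7.7000 * 4.2000
= 32.3400

32.3400


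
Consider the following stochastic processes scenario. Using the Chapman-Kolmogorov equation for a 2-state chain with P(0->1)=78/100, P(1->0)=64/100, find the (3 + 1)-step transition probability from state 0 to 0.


P^4 = P^3 * P^1
Computing via matrix multiplication of the transition matrix.
Entry (0,0) of P^4 = 0.4678

0.4678


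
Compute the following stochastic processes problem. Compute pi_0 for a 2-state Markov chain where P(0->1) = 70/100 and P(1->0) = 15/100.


Stationary distribution: pi_0 = p10/(p01+p10), pi_1 = p01/(p01+p10)
p01 = 0.7000, p10 = 0.1500
pi_0 = 0.1765

0.1765


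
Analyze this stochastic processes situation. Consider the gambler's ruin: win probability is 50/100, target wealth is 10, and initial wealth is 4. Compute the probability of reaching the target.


p = 1/2: P(win) = i/N = 4/10
= 0.4000

0.4000


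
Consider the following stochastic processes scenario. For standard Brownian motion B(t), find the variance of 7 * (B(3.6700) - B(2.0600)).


Var(alpha*(B(t)-B(s))) = alpha^2 * (t-s)
= 7^2 * (3.6700 - 2.0600)
= 49 * 1.6100
= 78.8900

78.8900


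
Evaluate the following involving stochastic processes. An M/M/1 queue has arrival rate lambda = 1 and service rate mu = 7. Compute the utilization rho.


rho = lambda/mu
= 1/7
= 0.1429

0.1429


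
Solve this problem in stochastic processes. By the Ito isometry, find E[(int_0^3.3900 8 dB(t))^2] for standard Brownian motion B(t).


By Ito isometry: E[(int f dB)^2] = int f^2 dt
= 8^2 * 3.3900
= 64 * 3.3900 = 216.9600

216.9600


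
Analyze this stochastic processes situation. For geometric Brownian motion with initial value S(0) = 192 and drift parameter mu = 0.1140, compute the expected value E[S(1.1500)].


E[S(t)] = S(0) * exp(mu * t)
= 192 * exp(0.1140 * 1.1500)
= 192 * 1.1401
= 218.8957

218.8957


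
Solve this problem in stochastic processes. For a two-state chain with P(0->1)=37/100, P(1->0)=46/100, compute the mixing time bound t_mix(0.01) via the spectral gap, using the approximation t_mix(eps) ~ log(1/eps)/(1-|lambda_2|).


lambda_2 = |1 - p01 - p10| = |1 - 0.3700 - 0.4600| = 0.1700
t_mix ~ log(1/eps)/(1 - |lambda_2|)
= log(100)/(1 - 0.1700) = 4.6052/0.8300
= 5.5484

5.5484


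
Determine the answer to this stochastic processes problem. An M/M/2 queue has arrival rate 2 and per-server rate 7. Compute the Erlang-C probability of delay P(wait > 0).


a = lambda/mu = 0.2857
rho = a/c = 0.1429
Erlang-C formula applied:
C(c,a) = 0.0357

0.0357


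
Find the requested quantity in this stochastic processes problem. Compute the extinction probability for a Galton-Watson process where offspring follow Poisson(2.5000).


Since mu = 2.5000 > 1, extinction prob q < 1.
Solve s = exp(mu*(s-1)) iteratively.
q = 0.1074

0.1074


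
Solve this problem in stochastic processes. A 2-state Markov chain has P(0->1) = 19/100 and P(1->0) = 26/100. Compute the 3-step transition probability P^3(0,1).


Computing P^3 by matrix multiplication.
P = [[0.8100, 0.1900], [0.2600, 0.7400]]
After raising P to the power 3:
P^3(0,1) = 0.3520

0.3520


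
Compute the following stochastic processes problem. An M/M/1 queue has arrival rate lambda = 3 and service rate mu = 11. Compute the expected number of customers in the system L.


rho = 3/11 = 0.2727
L = rho/(1-rho)
= 0.2727/0.7273
= 0.3750

0.3750


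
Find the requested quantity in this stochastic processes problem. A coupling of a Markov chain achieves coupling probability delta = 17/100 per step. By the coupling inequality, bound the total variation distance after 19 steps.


TV distance bound <= (1-delta)^n
= (1 - 0.1700)^19
= 0.8300^19
= 0.0290

0.0290


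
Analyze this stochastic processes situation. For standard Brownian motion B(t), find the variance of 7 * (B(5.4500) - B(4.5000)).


Var(alpha*(B(t)-B(s))) = alpha^2 * (t-s)
= 7^2 * (5.4500 - 4.5000)
= 49 * 0.9500
= 46.5500

46.5500


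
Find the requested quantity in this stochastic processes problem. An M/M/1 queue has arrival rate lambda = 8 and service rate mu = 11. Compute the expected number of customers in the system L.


rho = 8/11 = 0.7273
L = rho/(1-rho)
= 0.7273/0.2727
= 2.6667

2.6667


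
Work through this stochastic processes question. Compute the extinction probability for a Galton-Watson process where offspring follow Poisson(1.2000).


Since mu = 1.2000 > 1, extinction prob q < 1.
Solve s = exp(mu*(s-1)) iteratively.
q = 0.6863

0.6863


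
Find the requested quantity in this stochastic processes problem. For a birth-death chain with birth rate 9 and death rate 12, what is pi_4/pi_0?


For birth-death process, pi_n/pi_0 = (lambda/mu)^n
= (9/12)^4
= 0.3164

0.3164


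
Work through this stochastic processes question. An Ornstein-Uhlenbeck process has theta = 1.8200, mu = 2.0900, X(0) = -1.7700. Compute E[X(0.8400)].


E[X(t)] = mu + (X(0) - mu)*exp(-theta*t)
= 2.0900 + (-1.7700 - 2.0900)*exp(-1.8200*0.8400)
= 2.0900 + -3.8600 * 0.2168
= 1.2532

1.2532


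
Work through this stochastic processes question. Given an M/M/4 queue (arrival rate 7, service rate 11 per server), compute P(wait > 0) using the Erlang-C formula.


a = lambda/mu = 0.6364
rho = a/c = 0.1591
Erlang-C formula applied:
C(c,a) = 0.0043

0.0043


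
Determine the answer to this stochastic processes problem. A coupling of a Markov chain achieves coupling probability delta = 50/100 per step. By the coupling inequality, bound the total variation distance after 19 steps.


TV distance bound <= (1-delta)^n
= (1 - 0.5000)^19
= 0.5000^19
= 1.9073e-06

1.9073e-06


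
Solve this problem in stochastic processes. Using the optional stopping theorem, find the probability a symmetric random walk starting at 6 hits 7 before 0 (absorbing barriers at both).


By optional stopping theorem: E(M at tau) = M(0) = 6
P(hit 7)*7 + P(hit 0)*0 = 6
P(hit 7) = (6 - 0)/(7 - 0) = 6/7 = 0.8571

0.8571


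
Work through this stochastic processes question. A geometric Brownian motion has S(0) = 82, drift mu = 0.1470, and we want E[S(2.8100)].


E[S(t)] = S(0) * exp(mu * t)
= 82 * exp(0.1470 * 2.8100)
= 82 * 1.5115
= 123.9390

123.9390


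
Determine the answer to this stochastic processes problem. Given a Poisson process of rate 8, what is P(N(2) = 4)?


P(N(t)=k) = (lambda*t)^k * exp(-lambda*t) / k!
lambda*t = 16
= 16^4 * exp(-16) / 4!
= 65536 * 1.1254e-07 / 24
= 3.0730e-04

3.0730e-04


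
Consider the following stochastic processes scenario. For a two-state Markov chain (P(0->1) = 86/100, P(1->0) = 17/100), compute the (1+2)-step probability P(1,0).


P^3 = P^1 * P^2
Computing via matrix multiplication of the transition matrix.
Entry (1,0) of P^3 = 0.1651

0.1651


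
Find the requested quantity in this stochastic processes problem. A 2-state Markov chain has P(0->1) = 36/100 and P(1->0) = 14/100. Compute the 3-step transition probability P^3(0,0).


Computing P^3 by matrix multiplication.
P = [[0.6400, 0.3600], [0.1400, 0.8600]]
After raising P to the power 3:
P^3(0,0) = 0.3700

0.3700


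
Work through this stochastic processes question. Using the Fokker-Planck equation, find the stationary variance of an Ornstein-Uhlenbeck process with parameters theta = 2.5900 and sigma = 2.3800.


Stationary variance = sigma^2 / (2*theta)
= 2.3800^2 / (2*2.5900)
= 5.6644 / 5.1800
= 1.0935

1.0935


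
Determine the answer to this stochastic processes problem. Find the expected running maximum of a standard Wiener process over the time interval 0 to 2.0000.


E(max B(s)) = sqrt(2t/pi)
= sqrt(2*2.0000/pi)
= sqrt(1.2732)
= 1.1284

1.1284


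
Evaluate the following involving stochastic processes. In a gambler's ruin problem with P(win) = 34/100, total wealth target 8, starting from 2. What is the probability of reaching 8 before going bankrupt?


Gambler's ruin formula:
r = q/p = 0.6600/0.3400 = 1.9412
P(win) = (1 - r^i)/(1 - r^N)
= (1 - 1.9412^2)/(1 - 1.9412^8)
= 0.0138

0.0138


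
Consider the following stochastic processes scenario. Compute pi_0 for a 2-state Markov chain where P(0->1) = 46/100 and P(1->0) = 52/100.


Stationary distribution: pi_0 = p10/(p01+p10), pi_1 = p01/(p01+p10)
p01 = 0.4600, p10 = 0.5200
pi_0 = 0.5306

0.5306


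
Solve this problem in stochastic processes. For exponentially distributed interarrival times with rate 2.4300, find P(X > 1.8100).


P(X > t) = exp(-lambda * t)
= exp(-2.4300 * 1.8100)
= exp(-4.3983) = 0.0123

0.0123


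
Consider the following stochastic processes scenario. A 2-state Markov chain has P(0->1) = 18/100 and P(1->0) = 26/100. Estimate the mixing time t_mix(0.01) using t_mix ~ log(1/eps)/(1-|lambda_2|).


lambda_2 = |1 - p01 - p10| = |1 - 0.1800 - 0.2600| = 0.5600
t_mix ~ log(1/eps)/(1 - |lambda_2|)
= log(100)/(1 - 0.5600) = 4.6052/0.4400
= 10.4663

10.4663


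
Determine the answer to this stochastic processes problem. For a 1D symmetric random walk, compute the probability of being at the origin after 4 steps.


P(S(4) = 0) = C(4,2) / 4^2
= 6 / 16
= 0.3750

0.3750


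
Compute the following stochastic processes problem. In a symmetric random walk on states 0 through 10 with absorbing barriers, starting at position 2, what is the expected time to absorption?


For symmetric RW on 0,...,N with absorbing barriers, E(i) = i*(N-i)
E(2) = 2 * 8 = 16

16


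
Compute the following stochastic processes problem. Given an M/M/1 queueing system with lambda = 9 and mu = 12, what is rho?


rho = lambda/mu
= 9/12
= 0.7500

0.7500


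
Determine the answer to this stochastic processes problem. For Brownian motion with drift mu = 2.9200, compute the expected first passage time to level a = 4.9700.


Expected first passage time = a/mu
= 4.9700/2.9200
= 1.7021

1.7021


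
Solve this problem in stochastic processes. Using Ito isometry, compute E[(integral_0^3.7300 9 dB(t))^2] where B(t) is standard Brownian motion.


By Ito isometry: E[(int f dB)^2] = int f^2 dt
= 9^2 * 3.7300
= 81 * 3.7300 = 302.1300

302.1300


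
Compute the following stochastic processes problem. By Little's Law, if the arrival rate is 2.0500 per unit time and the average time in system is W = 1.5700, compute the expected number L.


Little's Law: L = lambda * W
= 2.0500 * 1.5700
= 3.2185

3.2185


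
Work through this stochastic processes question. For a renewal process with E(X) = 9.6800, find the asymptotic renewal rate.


Long-run renewal rate = 1/E(X)
= 1/9.6800
= 0.1033

0.1033


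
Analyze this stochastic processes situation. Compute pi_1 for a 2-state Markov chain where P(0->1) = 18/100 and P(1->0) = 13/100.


Stationary distribution: pi_0 = p10/(p01+p10), pi_1 = p01/(p01+p10)
p01 = 0.1800, p10 = 0.1300
pi_1 = 0.5806

0.5806


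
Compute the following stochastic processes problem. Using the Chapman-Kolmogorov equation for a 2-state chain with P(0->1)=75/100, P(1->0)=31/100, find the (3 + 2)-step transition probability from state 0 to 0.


P^5 = P^3 * P^2
Computing via matrix multiplication of the transition matrix.
Entry (0,0) of P^5 = 0.2925

0.2925


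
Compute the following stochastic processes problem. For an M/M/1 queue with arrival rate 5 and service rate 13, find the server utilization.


rho = lambda/mu
= 5/13
= 0.3846

0.3846


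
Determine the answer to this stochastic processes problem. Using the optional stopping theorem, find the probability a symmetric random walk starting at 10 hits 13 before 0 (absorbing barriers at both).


By optional stopping theorem: E(M at tau) = M(0) = 10
P(hit 13)*13 + P(hit 0)*0 = 10
P(hit 13) = (10 - 0)/(13 - 0) = 10/13 = 0.7692

0.7692


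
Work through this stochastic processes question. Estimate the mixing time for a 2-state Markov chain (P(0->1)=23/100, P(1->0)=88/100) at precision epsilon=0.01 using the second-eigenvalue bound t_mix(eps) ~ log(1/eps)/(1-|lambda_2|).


lambda_2 = |1 - p01 - p10| = |1 - 0.2300 - 0.8800| = 0.1100
t_mix ~ log(1/eps)/(1 - |lambda_2|)
= log(100)/(1 - 0.1100) = 4.6052/0.8900
= 5.1743

5.1743


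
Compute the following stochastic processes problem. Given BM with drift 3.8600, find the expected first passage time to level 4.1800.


Expected first passage time = a/mu
= 4.1800/3.8600
= 1.0829

1.0829


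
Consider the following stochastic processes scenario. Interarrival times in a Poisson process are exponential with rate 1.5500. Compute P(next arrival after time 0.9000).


P(X > t) = exp(-lambda * t)
= exp(-1.5500 * 0.9000)
= exp(-1.3950) = 0.2478

0.2478


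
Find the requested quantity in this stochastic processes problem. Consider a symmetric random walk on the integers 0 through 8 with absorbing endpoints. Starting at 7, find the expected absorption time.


For symmetric RW on 0,...,N with absorbing barriers, E(i) = i*(N-i)
E(7) = 7 * 1 = 7

7


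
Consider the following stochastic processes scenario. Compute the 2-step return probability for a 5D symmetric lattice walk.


P(return in 2 steps) = P(reverse first step) = 1/(2d)
= 1/10
= 0.1000

0.1000


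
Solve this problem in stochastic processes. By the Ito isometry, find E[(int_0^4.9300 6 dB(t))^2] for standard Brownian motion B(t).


By Ito isometry: E[(int f dB)^2] = int f^2 dt
= 6^2 * 4.9300
= 36 * 4.9300 = 177.4800

177.4800


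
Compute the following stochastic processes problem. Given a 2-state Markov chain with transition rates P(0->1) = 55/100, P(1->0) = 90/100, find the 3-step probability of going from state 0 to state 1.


Computing P^3 by matrix multiplication.
P = [[0.4500, 0.5500], [0.9000, 0.1000]]
After raising P to the power 3:
P^3(0,1) = 0.4139

0.4139


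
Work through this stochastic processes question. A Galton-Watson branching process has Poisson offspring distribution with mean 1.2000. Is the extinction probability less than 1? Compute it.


Since mu = 1.2000 > 1, extinction prob q < 1.
Solve s = exp(mu*(s-1)) iteratively.
q = 0.6863

0.6863


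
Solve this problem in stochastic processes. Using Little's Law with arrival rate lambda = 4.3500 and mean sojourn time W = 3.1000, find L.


Little's Law: L = lambda * W
= 4.3500 * 3.1000
= 13.4850

13.4850


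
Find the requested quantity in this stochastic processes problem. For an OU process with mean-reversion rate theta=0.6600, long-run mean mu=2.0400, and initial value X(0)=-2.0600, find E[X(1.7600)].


E[X(t)] = mu + (X(0) - mu)*exp(-theta*t)
= 2.0400 + (-2.0600 - 2.0400)*exp(-0.6600*1.7600)
= 2.0400 + -4.1000 * 0.3130
= 0.7568

0.7568


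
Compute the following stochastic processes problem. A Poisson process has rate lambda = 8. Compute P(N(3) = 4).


P(N(t)=k) = (lambda*t)^k * exp(-lambda*t) / k!
lambda*t = 24
= 24^4 * exp(-24) / 4!
= 331776 * 3.7751e-11 / 24
= 5.2187e-07

5.2187e-07


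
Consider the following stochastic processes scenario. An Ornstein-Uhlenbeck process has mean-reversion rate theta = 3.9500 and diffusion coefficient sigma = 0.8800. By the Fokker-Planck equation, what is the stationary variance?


Stationary variance = sigma^2 / (2*theta)
= 0.8800^2 / (2*3.9500)
= 0.7744 / 7.9000
= 0.0980

0.0980


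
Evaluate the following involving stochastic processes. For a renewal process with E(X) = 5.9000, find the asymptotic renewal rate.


Long-run renewal rate = 1/E(X)
= 1/5.9000
= 0.1695

0.1695


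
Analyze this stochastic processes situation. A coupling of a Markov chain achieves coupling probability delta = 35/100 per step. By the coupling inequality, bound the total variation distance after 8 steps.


TV distance bound <= (1-delta)^n
= (1 - 0.3500)^8
= 0.6500^8
= 0.0319

0.0319


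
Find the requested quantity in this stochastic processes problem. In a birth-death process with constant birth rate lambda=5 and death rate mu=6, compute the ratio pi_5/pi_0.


For birth-death process, pi_n/pi_0 = (lambda/mu)^n
= (5/6)^5
= 0.4019

0.4019


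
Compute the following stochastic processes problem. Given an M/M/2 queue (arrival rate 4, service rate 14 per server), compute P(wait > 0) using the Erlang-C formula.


a = lambda/mu = 0.2857
rho = a/c = 0.1429
Erlang-C formula applied:
C(c,a) = 0.0357

0.0357


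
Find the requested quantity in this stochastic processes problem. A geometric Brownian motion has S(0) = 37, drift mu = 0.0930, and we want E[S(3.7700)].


E[S(t)] = S(0) * exp(mu * t)
= 37 * exp(0.0930 * 3.7700)
= 37 * 1.4199
= 52.5375

52.5375


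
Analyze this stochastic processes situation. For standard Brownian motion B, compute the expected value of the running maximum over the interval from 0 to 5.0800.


E(max B(s)) = sqrt(2t/pi)
= sqrt(2*5.0800/pi)
= sqrt(3.2340)
= 1.7983

1.7983


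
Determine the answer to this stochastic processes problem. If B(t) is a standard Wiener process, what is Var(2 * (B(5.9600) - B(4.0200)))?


Var(alpha*(B(t)-B(s))) = alpha^2 * (t-s)
= 2^2 * (5.9600 - 4.0200)
= 4 * 1.9400
= 7.7600

7.7600


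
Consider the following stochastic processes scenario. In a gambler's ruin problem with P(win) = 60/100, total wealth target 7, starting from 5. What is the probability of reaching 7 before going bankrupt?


Gambler's ruin formula:
r = q/p = 0.4000/0.6000 = 0.6667
P(win) = (1 - r^i)/(1 - r^N)
= (1 - 0.6667^5)/(1 - 0.6667^7)
= 0.9223

0.9223


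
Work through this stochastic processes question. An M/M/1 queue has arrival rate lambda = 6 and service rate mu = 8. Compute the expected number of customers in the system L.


rho = 6/8 = 0.7500
L = rho/(1-rho)
= 0.7500/0.2500
= 3.0000

3.0000


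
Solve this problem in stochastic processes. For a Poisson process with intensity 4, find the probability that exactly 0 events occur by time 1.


P(N(t)=k) = (lambda*t)^k * exp(-lambda*t) / k!
lambda*t = 4
= 4^0 * exp(-4) / 0!
= 1 * 0.0183 / 1
= 0.0183

0.0183


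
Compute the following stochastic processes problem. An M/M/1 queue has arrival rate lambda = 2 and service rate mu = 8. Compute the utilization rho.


rho = lambda/mu
= 2/8
= 0.2500

0.2500


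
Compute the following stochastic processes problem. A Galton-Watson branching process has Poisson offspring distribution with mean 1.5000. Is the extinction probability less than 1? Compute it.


Since mu = 1.5000 > 1, extinction prob q < 1.
Solve s = exp(mu*(s-1)) iteratively.
q = 0.4172

0.4172


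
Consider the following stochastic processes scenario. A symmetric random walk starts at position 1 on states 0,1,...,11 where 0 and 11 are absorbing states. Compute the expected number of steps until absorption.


For symmetric RW on 0,...,N with absorbing barriers, E(i) = i*(N-i)
E(1) = 1 * 10 = 10

10


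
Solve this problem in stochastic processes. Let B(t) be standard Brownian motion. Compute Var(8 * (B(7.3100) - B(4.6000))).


Var(alpha*(B(t)-B(s))) = alpha^2 * (t-s)
= 8^2 * (7.3100 - 4.6000)
= 64 * 2.7100
= 173.4400

173.4400


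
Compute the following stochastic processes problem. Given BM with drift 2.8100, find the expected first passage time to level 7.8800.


Expected first passage time = a/mu
= 7.8800/2.8100
= 2.8043

2.8043


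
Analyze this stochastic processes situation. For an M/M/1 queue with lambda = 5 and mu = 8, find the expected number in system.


rho = 5/8 = 0.6250
L = rho/(1-rho)
= 0.6250/0.3750
= 1.6667

1.6667


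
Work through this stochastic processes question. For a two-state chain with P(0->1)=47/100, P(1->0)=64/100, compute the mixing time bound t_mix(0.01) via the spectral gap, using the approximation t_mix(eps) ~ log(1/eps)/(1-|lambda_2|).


lambda_2 = |1 - p01 - p10| = |1 - 0.4700 - 0.6400| = 0.1100
t_mix ~ log(1/eps)/(1 - |lambda_2|)
= log(100)/(1 - 0.1100) = 4.6052/0.8900
= 5.1743

5.1743


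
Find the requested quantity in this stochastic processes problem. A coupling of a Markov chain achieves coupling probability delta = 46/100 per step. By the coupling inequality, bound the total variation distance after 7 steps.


TV distance bound <= (1-delta)^n
= (1 - 0.4600)^7
= 0.5400^7
= 0.0134

0.0134


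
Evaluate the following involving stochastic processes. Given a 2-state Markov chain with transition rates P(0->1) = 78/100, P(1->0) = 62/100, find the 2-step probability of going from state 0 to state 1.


Computing P^2 by matrix multiplication.
P = [[0.2200, 0.7800], [0.6200, 0.3800]]
After raising P to the power 2:
P^2(0,1) = 0.4680

0.4680


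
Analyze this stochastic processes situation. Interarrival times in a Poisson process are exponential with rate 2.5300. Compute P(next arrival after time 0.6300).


P(X > t) = exp(-lambda * t)
= exp(-2.5300 * 0.6300)
= exp(-1.5939) = 0.2031

0.2031


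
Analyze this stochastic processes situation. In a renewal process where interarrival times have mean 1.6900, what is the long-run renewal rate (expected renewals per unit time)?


Long-run renewal rate = 1/E(X)
= 1/1.6900
= 0.5917

0.5917


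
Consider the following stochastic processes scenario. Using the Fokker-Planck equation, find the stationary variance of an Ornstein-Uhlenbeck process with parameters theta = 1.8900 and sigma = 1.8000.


Stationary variance = sigma^2 / (2*theta)
= 1.8000^2 / (2*1.8900)
= 3.2400 / 3.7800
= 0.8571

0.8571


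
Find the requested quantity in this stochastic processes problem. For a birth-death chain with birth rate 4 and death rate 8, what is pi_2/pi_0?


For birth-death process, pi_n/pi_0 = (lambda/mu)^n
= (4/8)^2
= 0.2500

0.2500


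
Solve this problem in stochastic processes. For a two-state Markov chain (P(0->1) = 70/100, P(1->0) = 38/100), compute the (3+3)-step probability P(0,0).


P^6 = P^3 * P^3
Computing via matrix multiplication of the transition matrix.
Entry (0,0) of P^6 = 0.3519

0.3519


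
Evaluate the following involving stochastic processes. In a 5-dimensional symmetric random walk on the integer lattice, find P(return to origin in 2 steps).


P(return in 2 steps) = P(reverse first step) = 1/(2d)
= 1/10
= 0.1000

0.1000


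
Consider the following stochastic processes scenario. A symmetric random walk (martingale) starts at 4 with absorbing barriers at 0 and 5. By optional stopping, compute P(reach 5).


By optional stopping theorem: E(M at tau) = M(0) = 4
P(hit 5)*5 + P(hit 0)*0 = 4
P(hit 5) = (4 - 0)/(5 - 0) = 4/5 = 0.8000

0.8000


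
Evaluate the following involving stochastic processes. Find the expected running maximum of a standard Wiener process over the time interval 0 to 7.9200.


E(max B(s)) = sqrt(2t/pi)
= sqrt(2*7.9200/pi)
= sqrt(5.0420)
= 2.2454

2.2454


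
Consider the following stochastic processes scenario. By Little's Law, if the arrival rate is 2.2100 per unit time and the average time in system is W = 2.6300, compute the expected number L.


Little's Law: L = lambda * W
= 2.2100 * 2.6300
= 5.8123

5.8123


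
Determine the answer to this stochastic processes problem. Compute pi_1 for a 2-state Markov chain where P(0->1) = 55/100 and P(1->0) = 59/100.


Stationary distribution: pi_0 = p10/(p01+p10), pi_1 = p01/(p01+p10)
p01 = 0.5500, p10 = 0.5900
pi_1 = 0.4825

0.4825


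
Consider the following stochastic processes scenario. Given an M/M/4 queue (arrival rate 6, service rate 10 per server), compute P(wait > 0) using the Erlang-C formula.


a = lambda/mu = 0.6000
rho = a/c = 0.1500
Erlang-C formula applied:
C(c,a) = 0.0035

0.0035


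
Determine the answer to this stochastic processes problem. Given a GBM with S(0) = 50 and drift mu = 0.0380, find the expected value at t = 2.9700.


E[S(t)] = S(0) * exp(mu * t)
= 50 * exp(0.0380 * 2.9700)
= 50 * 1.1195
= 55.9738

55.9738


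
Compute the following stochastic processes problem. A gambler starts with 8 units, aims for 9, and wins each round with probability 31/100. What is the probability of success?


Gambler's ruin formula:
r = q/p = 0.6900/0.3100 = 2.2258
P(win) = (1 - r^i)/(1 - r^N)
= (1 - 2.2258^8)/(1 - 2.2258^9)
= 0.4489

0.4489


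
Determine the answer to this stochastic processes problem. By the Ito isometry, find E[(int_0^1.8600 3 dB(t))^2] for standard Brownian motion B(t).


By Ito isometry: E[(int f dB)^2] = int f^2 dt
= 3^2 * 1.8600
= 9 * 1.8600 = 16.7400

16.7400


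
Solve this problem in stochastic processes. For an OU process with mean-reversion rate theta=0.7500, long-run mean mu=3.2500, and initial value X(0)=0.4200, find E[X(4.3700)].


E[X(t)] = mu + (X(0) - mu)*exp(-theta*t)
= 3.2500 + (0.4200 - 3.2500)*exp(-0.7500*4.3700)
= 3.2500 + -2.8300 * 0.0377
= 3.1432

3.1432


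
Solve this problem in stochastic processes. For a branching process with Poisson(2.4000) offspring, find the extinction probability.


Since mu = 2.4000 > 1, extinction prob q < 1.
Solve s = exp(mu*(s-1)) iteratively.
q = 0.1214

0.1214


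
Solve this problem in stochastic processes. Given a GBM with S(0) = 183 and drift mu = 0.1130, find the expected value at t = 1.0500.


E[S(t)] = S(0) * exp(mu * t)
= 183 * exp(0.1130 * 1.0500)
= 183 * 1.1260
= 206.0536

206.0536


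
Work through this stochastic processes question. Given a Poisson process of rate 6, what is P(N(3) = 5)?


P(N(t)=k) = (lambda*t)^k * exp(-lambda*t) / k!
lambda*t = 18
= 18^5 * exp(-18) / 5!
= 1889568 * 1.5230e-08 / 120
= 2.3982e-04

2.3982e-04


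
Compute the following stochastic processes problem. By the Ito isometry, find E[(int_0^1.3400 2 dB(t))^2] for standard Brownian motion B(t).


By Ito isometry: E[(int f dB)^2] = int f^2 dt
= 2^2 * 1.3400
= 4 * 1.3400 = 5.3600

5.3600


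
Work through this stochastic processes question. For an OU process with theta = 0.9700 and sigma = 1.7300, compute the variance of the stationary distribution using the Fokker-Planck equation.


Stationary variance = sigma^2 / (2*theta)
= 1.7300^2 / (2*0.9700)
= 2.9929 / 1.9400
= 1.5427

1.5427


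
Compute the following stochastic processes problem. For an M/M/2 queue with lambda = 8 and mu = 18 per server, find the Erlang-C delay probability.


a = lambda/mu = 0.4444
rho = a/c = 0.2222
Erlang-C formula applied:
C(c,a) = 0.0808

0.0808


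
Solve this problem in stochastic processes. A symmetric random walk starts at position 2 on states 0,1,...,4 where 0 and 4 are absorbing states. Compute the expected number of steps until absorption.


For symmetric RW on 0,...,N with absorbing barriers, E(i) = i*(N-i)
E(2) = 2 * 2 = 4

4


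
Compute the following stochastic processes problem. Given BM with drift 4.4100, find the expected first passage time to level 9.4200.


Expected first passage time = a/mu
= 9.4200/4.4100
= 2.1361

2.1361


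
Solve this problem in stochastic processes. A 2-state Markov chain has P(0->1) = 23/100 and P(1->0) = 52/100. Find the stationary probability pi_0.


Stationary distribution: pi_0 = p10/(p01+p10), pi_1 = p01/(p01+p10)
p01 = 0.2300, p10 = 0.5200
pi_0 = 0.6933

0.6933


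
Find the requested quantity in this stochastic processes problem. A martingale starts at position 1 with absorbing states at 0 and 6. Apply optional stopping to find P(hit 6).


By optional stopping theorem: E(M at tau) = M(0) = 1
P(hit 6)*6 + P(hit 0)*0 = 1
P(hit 6) = (1 - 0)/(6 - 0) = 1/6 = 0.1667

0.1667


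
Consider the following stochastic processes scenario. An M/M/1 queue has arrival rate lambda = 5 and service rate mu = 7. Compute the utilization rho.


rho = lambda/mu
= 5/7
= 0.7143

0.7143


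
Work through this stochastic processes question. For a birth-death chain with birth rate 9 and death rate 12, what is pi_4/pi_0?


For birth-death process, pi_n/pi_0 = (lambda/mu)^n
= (9/12)^4
= 0.3164

0.3164


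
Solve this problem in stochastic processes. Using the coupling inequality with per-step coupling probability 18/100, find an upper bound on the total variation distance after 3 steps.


TV distance bound <= (1-delta)^n
= (1 - 0.1800)^3
= 0.8200^3
= 0.5514

0.5514


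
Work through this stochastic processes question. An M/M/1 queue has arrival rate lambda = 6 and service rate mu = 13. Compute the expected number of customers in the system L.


rho = 6/13 = 0.4615
L = rho/(1-rho)
= 0.4615/0.5385
= 0.8571

0.8571


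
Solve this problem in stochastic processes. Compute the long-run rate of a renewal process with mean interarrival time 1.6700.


Long-run renewal rate = 1/E(X)
= 1/1.6700
= 0.5988

0.5988


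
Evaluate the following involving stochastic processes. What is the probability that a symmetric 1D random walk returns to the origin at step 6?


P(S(6) = 0) = C(6,3) / 4^3
= 20 / 64
= 0.3125

0.3125


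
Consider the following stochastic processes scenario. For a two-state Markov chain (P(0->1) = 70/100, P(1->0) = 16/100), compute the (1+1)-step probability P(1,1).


P^2 = P^1 * P^1
Computing via matrix multiplication of the transition matrix.
Entry (1,1) of P^2 = 0.8176

0.8176


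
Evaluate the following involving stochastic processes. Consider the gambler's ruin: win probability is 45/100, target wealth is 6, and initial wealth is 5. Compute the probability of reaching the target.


Gambler's ruin formula:
r = q/p = 0.5500/0.4500 = 1.2222
P(win) = (1 - r^i)/(1 - r^N)
= (1 - 1.2222^5)/(1 - 1.2222^6)
= 0.7403

0.7403


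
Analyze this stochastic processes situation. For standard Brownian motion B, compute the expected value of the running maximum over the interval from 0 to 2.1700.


E(max B(s)) = sqrt(2t/pi)
= sqrt(2*2.1700/pi)
= sqrt(1.3815)
= 1.1754

1.1754


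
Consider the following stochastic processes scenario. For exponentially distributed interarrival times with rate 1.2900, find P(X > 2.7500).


P(X > t) = exp(-lambda * t)
= exp(-1.2900 * 2.7500)
= exp(-3.5475) = 0.0288

0.0288


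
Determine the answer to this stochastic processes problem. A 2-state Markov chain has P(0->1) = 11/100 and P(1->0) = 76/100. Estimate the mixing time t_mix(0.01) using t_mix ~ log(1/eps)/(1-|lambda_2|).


lambda_2 = |1 - p01 - p10| = |1 - 0.1100 - 0.7600| = 0.1300
t_mix ~ log(1/eps)/(1 - |lambda_2|)
= log(100)/(1 - 0.1300) = 4.6052/0.8700
= 5.2933

5.2933


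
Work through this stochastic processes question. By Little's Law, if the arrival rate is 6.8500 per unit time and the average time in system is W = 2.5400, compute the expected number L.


Little's Law: L = lambda * W
= 6.8500 * 2.5400
= 17.3990

17.3990


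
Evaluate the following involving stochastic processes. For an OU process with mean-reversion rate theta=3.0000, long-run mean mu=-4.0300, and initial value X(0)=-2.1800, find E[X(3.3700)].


E[X(t)] = mu + (X(0) - mu)*exp(-theta*t)
= -4.0300 + (-2.1800 - -4.0300)*exp(-3.0000*3.3700)
= -4.0300 + 1.8500 * 4.0671e-05
= -4.0299

-4.0299


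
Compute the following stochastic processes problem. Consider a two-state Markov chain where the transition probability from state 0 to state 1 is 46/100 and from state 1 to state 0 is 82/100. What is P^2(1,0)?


Computing P^2 by matrix multiplication.
P = [[0.5400, 0.4600], [0.8200, 0.1800]]
After raising P to the power 2:
P^2(1,0) = 0.5904

0.5904


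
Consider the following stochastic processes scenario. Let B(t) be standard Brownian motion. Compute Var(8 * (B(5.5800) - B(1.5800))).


Var(alpha*(B(t)-B(s))) = alpha^2 * (t-s)
= 8^2 * (5.5800 - 1.5800)
= 64 * 4.0000
= 256.0000

256.0000


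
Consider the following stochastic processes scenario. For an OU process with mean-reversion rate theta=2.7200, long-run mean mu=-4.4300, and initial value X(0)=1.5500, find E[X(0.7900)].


E[X(t)] = mu + (X(0) - mu)*exp(-theta*t)
= -4.4300 + (1.5500 - -4.4300)*exp(-2.7200*0.7900)
= -4.4300 + 5.9800 * 0.1166
= -3.7326

-3.7326


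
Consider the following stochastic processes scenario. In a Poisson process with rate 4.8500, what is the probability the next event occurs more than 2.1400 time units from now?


P(X > t) = exp(-lambda * t)
= exp(-4.8500 * 2.1400)
= exp(-10.3790) = 3.1078e-05

3.1078e-05


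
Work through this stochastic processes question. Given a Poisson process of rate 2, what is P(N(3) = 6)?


P(N(t)=k) = (lambda*t)^k * exp(-lambda*t) / k!
lambda*t = 6
= 6^6 * exp(-6) / 6!
= 46656 * 0.0025 / 720
= 0.1606

0.1606


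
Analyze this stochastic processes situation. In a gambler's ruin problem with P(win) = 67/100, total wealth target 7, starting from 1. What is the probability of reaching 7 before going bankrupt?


Gambler's ruin formula:
r = q/p = 0.3300/0.6700 = 0.4925
P(win) = (1 - r^i)/(1 - r^N)
= (1 - 0.4925^1)/(1 - 0.4925^7)
= 0.5111

0.5111


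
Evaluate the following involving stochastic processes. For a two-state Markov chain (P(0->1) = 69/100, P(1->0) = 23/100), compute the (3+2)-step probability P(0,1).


P^5 = P^3 * P^2
Computing via matrix multiplication of the transition matrix.
Entry (0,1) of P^5 = 0.7500

0.7500


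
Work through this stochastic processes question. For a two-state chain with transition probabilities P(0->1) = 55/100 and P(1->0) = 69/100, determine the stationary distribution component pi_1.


Stationary distribution: pi_0 = p10/(p01+p10), pi_1 = p01/(p01+p10)
p01 = 0.5500, p10 = 0.6900
pi_1 = 0.4435

0.4435


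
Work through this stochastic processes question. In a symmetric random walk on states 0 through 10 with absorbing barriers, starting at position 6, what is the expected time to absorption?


For symmetric RW on 0,...,N with absorbing barriers, E(i) = i*(N-i)
E(6) = 6 * 4 = 24

24


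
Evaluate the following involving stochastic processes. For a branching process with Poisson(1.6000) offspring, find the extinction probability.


Since mu = 1.6000 > 1, extinction prob q < 1.
Solve s = exp(mu*(s-1)) iteratively.
q = 0.3580

0.3580


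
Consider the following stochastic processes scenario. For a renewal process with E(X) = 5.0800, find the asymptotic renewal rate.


Long-run renewal rate = 1/E(X)
= 1/5.0800
= 0.1969

0.1969


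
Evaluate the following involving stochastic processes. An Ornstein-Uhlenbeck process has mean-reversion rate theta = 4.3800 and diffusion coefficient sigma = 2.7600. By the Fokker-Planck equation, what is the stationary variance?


Stationary variance = sigma^2 / (2*theta)
= 2.7600^2 / (2*4.3800)
= 7.6176 / 8.7600
= 0.8696

0.8696


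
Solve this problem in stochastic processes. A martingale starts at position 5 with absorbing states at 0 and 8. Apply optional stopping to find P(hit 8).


By optional stopping theorem: E(M at tau) = M(0) = 5
P(hit 8)*8 + P(hit 0)*0 = 5
P(hit 8) = (5 - 0)/(8 - 0) = 5/8 = 0.6250

0.6250
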